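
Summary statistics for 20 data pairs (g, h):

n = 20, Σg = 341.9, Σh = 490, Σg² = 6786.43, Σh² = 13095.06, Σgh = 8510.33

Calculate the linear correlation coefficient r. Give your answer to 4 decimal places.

r = (nΣgh − ΣgΣh) / √[(nΣg² − (Σg)²)(nΣh² − (Σh)²)]
Numerator: 20×8510.33 − 341.9×490 = 2675.6
Denominator: √[(135728.6 − 116895.61)(261901.2 − 240100)] = √[18832.99 × 21801.2] = 20262.8177
r = 2675.6 / 20262.8177 ≈ 0.1320

0.1320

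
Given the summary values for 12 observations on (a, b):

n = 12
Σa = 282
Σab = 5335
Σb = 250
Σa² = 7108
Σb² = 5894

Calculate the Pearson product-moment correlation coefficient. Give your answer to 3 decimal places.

r = (nΣab − ΣaΣb) / √[(nΣa² − (Σa)²)(nΣb² − (Σb)²)]
Numerator: 12×5335 − 282×250 = -6480
Denominator: √[(85296 − 79524)(70728 − 62500)] = √[5772 × 8228] = 6891.4451
r = -6480 / 6891.4451 ≈ -0.940

-0.940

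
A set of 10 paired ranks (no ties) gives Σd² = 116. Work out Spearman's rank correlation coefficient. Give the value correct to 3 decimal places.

0.297

ρ = 1 − 6Σd² / [n(n²−1)] = 1 − 6×116 / (10×99)
  = 1 − 696/990 = 1 − 0.7030 ≈ 0.297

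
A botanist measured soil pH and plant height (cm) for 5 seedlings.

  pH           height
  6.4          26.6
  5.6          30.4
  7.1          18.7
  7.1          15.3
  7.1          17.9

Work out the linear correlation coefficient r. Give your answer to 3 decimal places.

-0.956

n = 5, Σx = 33.3, Σy = 108.9, Σx² = 223.55, Σy² = 2535.91, Σxy = 708.97
nΣxy − ΣxΣy = 3544.85 − 3626.37 = -81.52
nΣx² − (Σx)² = 1117.75 − 1108.89 = 8.86; nΣy² − (Σy)² = 12679.55 − 11859.21 = 820.34
r = -81.52 / √(8.86 × 820.34) = -81.52 / 85.2538 ≈ -0.956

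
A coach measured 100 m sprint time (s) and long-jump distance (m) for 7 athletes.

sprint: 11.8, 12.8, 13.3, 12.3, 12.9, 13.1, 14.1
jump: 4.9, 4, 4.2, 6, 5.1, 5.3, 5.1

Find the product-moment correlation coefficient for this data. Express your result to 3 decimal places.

n = 7, Σx = 90.3, Σy = 34.6, Σx² = 1168.09, Σy² = 173.76, Σxy = 445.81
nΣxy − ΣxΣy = 3120.67 − 3124.38 = -3.71
nΣx² − (Σx)² = 8176.63 − 8154.09 = 22.54; nΣy² − (Σy)² = 1216.32 − 1197.16 = 19.16
r = -3.71 / √(22.54 × 19.16) = -3.71 / 20.7814 ≈ -0.179

-0.179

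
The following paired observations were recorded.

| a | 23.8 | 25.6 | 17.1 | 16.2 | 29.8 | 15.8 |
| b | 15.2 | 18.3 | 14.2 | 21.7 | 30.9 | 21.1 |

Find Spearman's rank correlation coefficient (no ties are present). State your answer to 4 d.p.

0.1429

Rank a: 4, 5, 3, 2, 6, 1
Rank b: 2, 3, 1, 5, 6, 4
d = rank(a) − rank(b): 2, 2, 2, -3, 0, -3; Σd² = 30
ρ = 1 − 6Σd² / [n(n²−1)] = 1 − 6×30 / (6×35) = 1 − 180/210 ≈ 0.1429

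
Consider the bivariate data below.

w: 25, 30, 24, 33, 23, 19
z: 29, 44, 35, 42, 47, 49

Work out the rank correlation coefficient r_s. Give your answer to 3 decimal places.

Rank w: 4, 5, 3, 6, 2, 1
Rank z: 1, 4, 2, 3, 5, 6
d = rank(w) − rank(z): 3, 1, 1, 3, -3, -5; Σd² = 54
ρ = 1 − 6Σd² / [n(n²−1)] = 1 − 6×54 / (6×35) = 1 − 324/210 ≈ -0.543

-0.543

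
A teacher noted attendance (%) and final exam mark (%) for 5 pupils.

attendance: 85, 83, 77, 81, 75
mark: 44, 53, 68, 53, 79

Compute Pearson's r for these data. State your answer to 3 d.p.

-0.979

n = 5, Σx = 401, Σy = 297, Σx² = 32229, Σy² = 18419, Σxy = 23593
nΣxy − ΣxΣy = 117965 − 119097 = -1132
nΣx² − (Σx)² = 161145 − 160801 = 344; nΣy² − (Σy)² = 92095 − 88209 = 3886
r = -1132 / √(344 × 3886) = -1132 / 1156.1938 ≈ -0.979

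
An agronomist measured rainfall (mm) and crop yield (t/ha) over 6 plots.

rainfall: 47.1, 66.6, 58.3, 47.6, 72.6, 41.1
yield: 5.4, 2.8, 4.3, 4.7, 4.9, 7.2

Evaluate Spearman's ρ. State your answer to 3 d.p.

Rank rainfall: 2, 5, 4, 3, 6, 1
Rank yield: 5, 1, 2, 3, 4, 6
d = rank(rainfall) − rank(yield): -3, 4, 2, 0, 2, -5; Σd² = 58
ρ = 1 − 6Σd² / [n(n²−1)] = 1 − 6×58 / (6×35) = 1 − 348/210 ≈ -0.657

-0.657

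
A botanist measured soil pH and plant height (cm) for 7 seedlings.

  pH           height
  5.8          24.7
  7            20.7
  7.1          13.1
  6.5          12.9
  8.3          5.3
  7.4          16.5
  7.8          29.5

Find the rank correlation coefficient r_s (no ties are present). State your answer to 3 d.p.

Rank pH: 1, 3, 4, 2, 7, 5, 6
Rank height: 6, 5, 3, 2, 1, 4, 7
d = rank(pH) − rank(height): -5, -2, 1, 0, 6, 1, -1; Σd² = 68
ρ = 1 − 6Σd² / [n(n²−1)] = 1 − 6×68 / (7×48) = 1 − 408/336 ≈ -0.214

-0.214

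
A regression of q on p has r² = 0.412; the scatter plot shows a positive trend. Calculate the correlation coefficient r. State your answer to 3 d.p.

|r| = √0.412 = 0.642
The association is positive, so r = 0.642.

0.642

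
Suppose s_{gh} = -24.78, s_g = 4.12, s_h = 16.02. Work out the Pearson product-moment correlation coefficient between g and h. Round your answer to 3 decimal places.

r = Cov(g,h) / (s_g · s_h) = -24.78 / (4.12 × 16.02)
  = -24.78 / 66.0024 ≈ -0.375

-0.375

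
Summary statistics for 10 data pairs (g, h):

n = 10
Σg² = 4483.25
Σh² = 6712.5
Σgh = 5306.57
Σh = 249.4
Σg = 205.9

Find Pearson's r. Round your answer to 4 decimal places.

r = (nΣgh − ΣgΣh) / √[(nΣg² − (Σg)²)(nΣh² − (Σh)²)]
Numerator: 10×5306.57 − 205.9×249.4 = 1714.24
Denominator: √[(44832.5 − 42394.81)(67125 − 62200.36)] = √[2437.69 × 4924.64] = 3464.7865
r = 1714.24 / 3464.7865 ≈ 0.4948

0.4948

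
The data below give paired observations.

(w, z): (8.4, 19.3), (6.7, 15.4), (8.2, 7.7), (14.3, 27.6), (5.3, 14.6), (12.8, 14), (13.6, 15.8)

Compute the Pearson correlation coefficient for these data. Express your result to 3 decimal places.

n = 7, Σw = 69.3, Σz = 114.4, Σw² = 764.07, Σz² = 2089.5, Σwz = 1194.58
nΣwz − ΣwΣz = 8362.06 − 7927.92 = 434.14
nΣw² − (Σw)² = 5348.49 − 4802.49 = 546; nΣz² − (Σz)² = 14626.5 − 13087.36 = 1539.14
r = 434.14 / √(546 × 1539.14) = 434.14 / 916.7172 ≈ 0.474

0.474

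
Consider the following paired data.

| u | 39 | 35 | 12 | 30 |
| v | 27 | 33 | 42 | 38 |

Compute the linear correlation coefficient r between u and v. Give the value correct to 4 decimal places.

-0.8978

n = 4, Σu = 116, Σv = 140, Σu² = 3790, Σv² = 5026, Σuv = 3852
nΣuv − ΣuΣv = 15408 − 16240 = -832
nΣu² − (Σu)² = 15160 − 13456 = 1704; nΣv² − (Σv)² = 20104 − 19600 = 504
r = -832 / √(1704 × 504) = -832 / 926.7233 ≈ -0.8978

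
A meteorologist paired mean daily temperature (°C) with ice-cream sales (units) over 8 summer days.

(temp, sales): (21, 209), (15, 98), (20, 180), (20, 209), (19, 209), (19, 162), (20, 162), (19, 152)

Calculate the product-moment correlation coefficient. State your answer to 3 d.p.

0.835

n = 8, Σx = 153, Σy = 1381, Σx² = 2949, Σy² = 248639, Σxy = 26816
nΣxy − ΣxΣy = 214528 − 211293 = 3235
nΣx² − (Σx)² = 23592 − 23409 = 183; nΣy² − (Σy)² = 1989112 − 1907161 = 81951
r = 3235 / √(183 × 81951) = 3235 / 3872.6003 ≈ 0.835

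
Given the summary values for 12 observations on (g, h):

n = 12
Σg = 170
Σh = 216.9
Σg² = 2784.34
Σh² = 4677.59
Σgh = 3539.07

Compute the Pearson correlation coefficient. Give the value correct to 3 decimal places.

0.874

r = (nΣgh − ΣgΣh) / √[(nΣg² − (Σg)²)(nΣh² − (Σh)²)]
Numerator: 12×3539.07 − 170×216.9 = 5595.84
Denominator: √[(33412.08 − 28900)(56131.08 − 47045.61)] = √[4512.08 × 9085.47] = 6402.6844
r = 5595.84 / 6402.6844 ≈ 0.874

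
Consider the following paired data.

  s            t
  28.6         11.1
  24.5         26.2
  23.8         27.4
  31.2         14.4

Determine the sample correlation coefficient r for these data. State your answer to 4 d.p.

-0.8900

n = 4, Σs = 108.1, Σt = 79.1, Σs² = 2958.09, Σt² = 1767.77, Σst = 2060.76
nΣst − ΣsΣt = 8243.04 − 8550.71 = -307.67
nΣs² − (Σs)² = 11832.36 − 11685.61 = 146.75; nΣt² − (Σt)² = 7071.08 − 6256.81 = 814.27
r = -307.67 / √(146.75 × 814.27) = -307.67 / 345.6792 ≈ -0.8900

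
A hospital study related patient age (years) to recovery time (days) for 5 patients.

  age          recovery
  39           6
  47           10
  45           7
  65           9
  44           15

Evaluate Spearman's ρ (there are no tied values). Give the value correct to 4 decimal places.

Rank age: 1, 4, 3, 5, 2
Rank recovery: 1, 4, 2, 3, 5
d = rank(age) − rank(recovery): 0, 0, 1, 2, -3; Σd² = 14
ρ = 1 − 6Σd² / [n(n²−1)] = 1 − 6×14 / (5×24) = 1 − 84/120 ≈ 0.3000

0.3000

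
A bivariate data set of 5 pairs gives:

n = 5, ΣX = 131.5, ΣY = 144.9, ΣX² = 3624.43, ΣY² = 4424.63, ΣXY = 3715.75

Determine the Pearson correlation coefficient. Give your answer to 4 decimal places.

r = (nΣXY − ΣXΣY) / √[(nΣX² − (ΣX)²)(nΣY² − (ΣY)²)]
Numerator: 5×3715.75 − 131.5×144.9 = -475.6
Denominator: √[(18122.15 − 17292.25)(22123.15 − 20996.01)] = √[829.9 × 1127.14] = 967.1678
r = -475.6 / 967.1678 ≈ -0.4917

-0.4917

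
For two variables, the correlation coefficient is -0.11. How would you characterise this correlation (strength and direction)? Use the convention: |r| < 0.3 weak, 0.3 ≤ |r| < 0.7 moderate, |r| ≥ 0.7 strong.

weak negative

r = -0.11 < 0 so the relationship is negative.
|r| = 0.11, which falls in the weak range.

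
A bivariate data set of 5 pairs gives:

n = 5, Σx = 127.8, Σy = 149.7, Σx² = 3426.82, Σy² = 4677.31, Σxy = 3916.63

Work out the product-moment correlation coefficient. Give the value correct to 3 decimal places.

0.510

r = (nΣxy − ΣxΣy) / √[(nΣx² − (Σx)²)(nΣy² − (Σy)²)]
Numerator: 5×3916.63 − 127.8×149.7 = 451.49
Denominator: √[(17134.1 − 16332.84)(23386.55 − 22410.09)] = √[801.26 × 976.46] = 884.5328
r = 451.49 / 884.5328 ≈ 0.510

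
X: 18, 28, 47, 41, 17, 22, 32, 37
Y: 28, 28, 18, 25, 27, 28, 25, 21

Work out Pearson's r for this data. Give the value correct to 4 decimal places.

n = 8, ΣX = 242, ΣY = 200, ΣX² = 8164, ΣY² = 5096, ΣXY = 5811
nΣXY − ΣXΣY = 46488 − 48400 = -1912
nΣX² − (ΣX)² = 65312 − 58564 = 6748; nΣY² − (ΣY)² = 40768 − 40000 = 768
r = -1912 / √(6748 × 768) = -1912 / 2276.5026 ≈ -0.8399

-0.8399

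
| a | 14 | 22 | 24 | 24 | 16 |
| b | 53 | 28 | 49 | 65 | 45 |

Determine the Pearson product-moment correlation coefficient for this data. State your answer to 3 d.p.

n = 5, Σa = 100, Σb = 240, Σa² = 2088, Σb² = 12244, Σab = 4814
nΣab − ΣaΣb = 24070 − 24000 = 70
nΣa² − (Σa)² = 10440 − 10000 = 440; nΣb² − (Σb)² = 61220 − 57600 = 3620
r = 70 / √(440 × 3620) = 70 / 1262.0618 ≈ 0.055

0.055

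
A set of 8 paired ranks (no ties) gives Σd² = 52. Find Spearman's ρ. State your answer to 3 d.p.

ρ = 1 − 6Σd² / [n(n²−1)] = 1 − 6×52 / (8×63)
  = 1 − 312/504 = 1 − 0.6190 ≈ 0.381

0.381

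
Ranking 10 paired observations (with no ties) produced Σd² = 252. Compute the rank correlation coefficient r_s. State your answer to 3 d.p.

ρ = 1 − 6Σd² / [n(n²−1)] = 1 − 6×252 / (10×99)
  = 1 − 1512/990 = 1 − 1.5273 ≈ -0.527

-0.527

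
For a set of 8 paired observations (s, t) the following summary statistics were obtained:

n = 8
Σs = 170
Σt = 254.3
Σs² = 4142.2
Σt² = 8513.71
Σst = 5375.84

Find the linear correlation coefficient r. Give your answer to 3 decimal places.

r = (nΣst − ΣsΣt) / √[(nΣs² − (Σs)²)(nΣt² − (Σt)²)]
Numerator: 8×5375.84 − 170×254.3 = -224.28
Denominator: √[(33137.6 − 28900)(68109.68 − 64668.49)] = √[4237.6 × 3441.19] = 3818.6891
r = -224.28 / 3818.6891 ≈ -0.059

-0.059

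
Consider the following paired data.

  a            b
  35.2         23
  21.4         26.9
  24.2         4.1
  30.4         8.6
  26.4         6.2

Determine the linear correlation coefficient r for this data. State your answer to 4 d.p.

n = 5, Σa = 137.6, Σb = 68.8, Σa² = 3903.76, Σb² = 1381.82, Σab = 1909.6
nΣab − ΣaΣb = 9548 − 9466.88 = 81.12
nΣa² − (Σa)² = 19518.8 − 18933.76 = 585.04; nΣb² − (Σb)² = 6909.1 − 4733.44 = 2175.66
r = 81.12 / √(585.04 × 2175.66) = 81.12 / 1128.2057 ≈ 0.0719

0.0719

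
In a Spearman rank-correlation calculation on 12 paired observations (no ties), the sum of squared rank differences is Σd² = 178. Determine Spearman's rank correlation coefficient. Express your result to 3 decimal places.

0.378

ρ = 1 − 6Σd² / [n(n²−1)] = 1 − 6×178 / (12×143)
  = 1 − 1068/1716 = 1 − 0.6224 ≈ 0.378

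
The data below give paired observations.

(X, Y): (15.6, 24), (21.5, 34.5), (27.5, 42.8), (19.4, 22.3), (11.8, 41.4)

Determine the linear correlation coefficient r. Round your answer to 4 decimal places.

n = 5, ΣX = 95.8, ΣY = 165, ΣX² = 1977.46, ΣY² = 5809.34, ΣXY = 3214.29
nΣXY − ΣXΣY = 16071.45 − 15807 = 264.45
nΣX² − (ΣX)² = 9887.3 − 9177.64 = 709.66; nΣY² − (ΣY)² = 29046.7 − 27225 = 1821.7
r = 264.45 / √(709.66 × 1821.7) = 264.45 / 1137.0082 ≈ 0.2326

0.2326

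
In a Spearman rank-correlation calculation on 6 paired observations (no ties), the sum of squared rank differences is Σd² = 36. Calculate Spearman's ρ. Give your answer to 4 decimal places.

ρ = 1 − 6Σd² / [n(n²−1)] = 1 − 6×36 / (6×35)
  = 1 − 216/210 = 1 − 1.02857 ≈ -0.0286

-0.0286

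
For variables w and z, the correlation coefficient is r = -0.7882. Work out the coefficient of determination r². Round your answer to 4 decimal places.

0.6213

r² = (-0.7882)² = 0.6213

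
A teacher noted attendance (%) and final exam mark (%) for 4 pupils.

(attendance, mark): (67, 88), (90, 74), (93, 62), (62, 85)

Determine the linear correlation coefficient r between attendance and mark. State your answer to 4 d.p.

-0.9125

n = 4, Σx = 312, Σy = 309, Σx² = 25082, Σy² = 24289, Σxy = 23592
nΣxy − ΣxΣy = 94368 − 96408 = -2040
nΣx² − (Σx)² = 100328 − 97344 = 2984; nΣy² − (Σy)² = 97156 − 95481 = 1675
r = -2040 / √(2984 × 1675) = -2040 / 2235.6654 ≈ -0.9125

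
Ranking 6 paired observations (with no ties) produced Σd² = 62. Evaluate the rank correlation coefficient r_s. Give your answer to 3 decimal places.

ρ = 1 − 6Σd² / [n(n²−1)] = 1 − 6×62 / (6×35)
  = 1 − 372/210 = 1 − 1.7714 ≈ -0.771

-0.771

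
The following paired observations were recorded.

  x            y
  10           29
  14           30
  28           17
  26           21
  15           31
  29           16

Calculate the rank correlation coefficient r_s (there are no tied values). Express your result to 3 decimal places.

-0.771

Rank x: 1, 2, 5, 4, 3, 6
Rank y: 4, 5, 2, 3, 6, 1
d = rank(x) − rank(y): -3, -3, 3, 1, -3, 5; Σd² = 62
ρ = 1 − 6Σd² / [n(n²−1)] = 1 − 6×62 / (6×35) = 1 − 372/210 ≈ -0.771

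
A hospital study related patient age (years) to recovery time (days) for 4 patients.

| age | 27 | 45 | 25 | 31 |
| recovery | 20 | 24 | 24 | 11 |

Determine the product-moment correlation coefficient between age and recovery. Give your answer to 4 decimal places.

0.1990

n = 4, Σx = 128, Σy = 79, Σx² = 4340, Σy² = 1673, Σxy = 2561
nΣxy − ΣxΣy = 10244 − 10112 = 132
nΣx² − (Σx)² = 17360 − 16384 = 976; nΣy² − (Σy)² = 6692 − 6241 = 451
r = 132 / √(976 × 451) = 132 / 663.4576 ≈ 0.1990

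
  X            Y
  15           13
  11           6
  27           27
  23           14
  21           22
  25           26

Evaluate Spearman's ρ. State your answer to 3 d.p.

Rank X: 2, 1, 6, 4, 3, 5
Rank Y: 2, 1, 6, 3, 4, 5
d = rank(X) − rank(Y): 0, 0, 0, 1, -1, 0; Σd² = 2
ρ = 1 − 6Σd² / [n(n²−1)] = 1 − 6×2 / (6×35) = 1 − 12/210 ≈ 0.943

0.943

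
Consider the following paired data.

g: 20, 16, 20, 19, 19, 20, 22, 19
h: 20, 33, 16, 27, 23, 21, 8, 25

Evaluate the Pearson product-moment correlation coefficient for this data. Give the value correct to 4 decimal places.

n = 8, Σg = 155, Σh = 173, Σg² = 3023, Σh² = 4133, Σgh = 3269
nΣgh − ΣgΣh = 26152 − 26815 = -663
nΣg² − (Σg)² = 24184 − 24025 = 159; nΣh² − (Σh)² = 33064 − 29929 = 3135
r = -663 / √(159 × 3135) = -663 / 706.0205 ≈ -0.9391

-0.9391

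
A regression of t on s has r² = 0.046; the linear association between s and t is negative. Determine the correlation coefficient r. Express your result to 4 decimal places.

-0.2145

|r| = √0.046 = 0.2145
The association is negative, so r = −0.2145.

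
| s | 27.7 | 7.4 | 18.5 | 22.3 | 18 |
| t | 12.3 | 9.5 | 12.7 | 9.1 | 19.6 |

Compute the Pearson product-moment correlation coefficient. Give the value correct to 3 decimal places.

n = 5, Σs = 93.9, Σt = 63.2, Σs² = 1985.59, Σt² = 869.8, Σst = 1201.69
nΣst − ΣsΣt = 6008.45 − 5934.48 = 73.97
nΣs² − (Σs)² = 9927.95 − 8817.21 = 1110.74; nΣt² − (Σt)² = 4349 − 3994.24 = 354.76
r = 73.97 / √(1110.74 × 354.76) = 73.97 / 627.7309 ≈ 0.118

0.118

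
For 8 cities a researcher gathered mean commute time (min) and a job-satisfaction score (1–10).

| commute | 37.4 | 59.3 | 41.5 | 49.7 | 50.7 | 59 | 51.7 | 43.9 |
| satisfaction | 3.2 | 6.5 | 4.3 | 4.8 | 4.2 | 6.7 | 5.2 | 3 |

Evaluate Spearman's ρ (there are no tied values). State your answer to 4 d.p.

0.8095

Rank commute: 1, 8, 2, 4, 5, 7, 6, 3
Rank satisfaction: 2, 7, 4, 5, 3, 8, 6, 1
d = rank(commute) − rank(satisfaction): -1, 1, -2, -1, 2, -1, 0, 2; Σd² = 16
ρ = 1 − 6Σd² / [n(n²−1)] = 1 − 6×16 / (8×63) = 1 − 96/504 ≈ 0.8095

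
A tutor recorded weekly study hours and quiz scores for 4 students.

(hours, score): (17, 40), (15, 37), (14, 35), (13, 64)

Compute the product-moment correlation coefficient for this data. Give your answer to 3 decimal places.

n = 4, Σx = 59, Σy = 176, Σx² = 879, Σy² = 8290, Σxy = 2557
nΣxy − ΣxΣy = 10228 − 10384 = -156
nΣx² − (Σx)² = 3516 − 3481 = 35; nΣy² − (Σy)² = 33160 − 30976 = 2184
r = -156 / √(35 × 2184) = -156 / 276.4778 ≈ -0.564

-0.564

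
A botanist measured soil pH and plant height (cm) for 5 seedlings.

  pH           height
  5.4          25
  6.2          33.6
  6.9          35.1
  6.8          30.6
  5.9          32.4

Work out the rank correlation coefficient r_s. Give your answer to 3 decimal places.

0.700

Rank pH: 1, 3, 5, 4, 2
Rank height: 1, 4, 5, 2, 3
d = rank(pH) − rank(height): 0, -1, 0, 2, -1; Σd² = 6
ρ = 1 − 6Σd² / [n(n²−1)] = 1 − 6×6 / (5×24) = 1 − 36/120 ≈ 0.700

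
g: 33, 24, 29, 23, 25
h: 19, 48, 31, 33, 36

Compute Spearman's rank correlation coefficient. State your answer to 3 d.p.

Rank g: 5, 2, 4, 1, 3
Rank h: 1, 5, 2, 3, 4
d = rank(g) − rank(h): 4, -3, 2, -2, -1; Σd² = 34
ρ = 1 − 6Σd² / [n(n²−1)] = 1 − 6×34 / (5×24) = 1 − 204/120 ≈ -0.700

-0.700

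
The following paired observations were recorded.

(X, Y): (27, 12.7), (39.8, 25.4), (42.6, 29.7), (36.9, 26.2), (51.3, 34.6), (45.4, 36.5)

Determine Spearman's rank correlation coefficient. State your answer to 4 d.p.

Rank X: 1, 3, 4, 2, 6, 5
Rank Y: 1, 2, 4, 3, 5, 6
d = rank(X) − rank(Y): 0, 1, 0, -1, 1, -1; Σd² = 4
ρ = 1 − 6Σd² / [n(n²−1)] = 1 − 6×4 / (6×35) = 1 − 24/210 ≈ 0.8857

0.8857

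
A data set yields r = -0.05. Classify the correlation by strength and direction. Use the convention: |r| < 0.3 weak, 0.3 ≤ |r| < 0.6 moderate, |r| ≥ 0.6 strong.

r = -0.05 < 0 so the relationship is negative.
|r| = 0.05, which falls in the weak range.

weak negative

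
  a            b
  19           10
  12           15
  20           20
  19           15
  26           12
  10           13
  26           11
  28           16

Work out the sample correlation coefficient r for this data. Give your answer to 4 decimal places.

n = 8, Σa = 160, Σb = 112, Σa² = 3502, Σb² = 1640, Σab = 2231
nΣab − ΣaΣb = 17848 − 17920 = -72
nΣa² − (Σa)² = 28016 − 25600 = 2416; nΣb² − (Σb)² = 13120 − 12544 = 576
r = -72 / √(2416 × 576) = -72 / 1179.6677 ≈ -0.0610

-0.0610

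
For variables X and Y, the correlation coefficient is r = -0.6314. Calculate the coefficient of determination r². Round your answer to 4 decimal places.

0.3987

r² = (-0.6314)² = 0.3987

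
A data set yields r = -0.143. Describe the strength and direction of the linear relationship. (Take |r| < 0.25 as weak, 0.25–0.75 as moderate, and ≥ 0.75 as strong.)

weak negative

r = -0.143 < 0 so the relationship is negative.
|r| = 0.143, which falls in the weak range.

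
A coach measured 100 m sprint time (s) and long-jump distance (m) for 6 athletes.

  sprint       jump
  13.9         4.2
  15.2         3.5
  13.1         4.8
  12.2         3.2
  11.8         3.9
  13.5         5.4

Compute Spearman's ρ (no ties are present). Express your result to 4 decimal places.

Rank sprint: 5, 6, 3, 2, 1, 4
Rank jump: 4, 2, 5, 1, 3, 6
d = rank(sprint) − rank(jump): 1, 4, -2, 1, -2, -2; Σd² = 30
ρ = 1 − 6Σd² / [n(n²−1)] = 1 − 6×30 / (6×35) = 1 − 180/210 ≈ 0.1429

0.1429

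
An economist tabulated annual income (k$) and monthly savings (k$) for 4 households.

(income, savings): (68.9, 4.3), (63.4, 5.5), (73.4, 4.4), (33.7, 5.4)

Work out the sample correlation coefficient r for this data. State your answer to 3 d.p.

n = 4, Σx = 239.4, Σy = 19.6, Σx² = 15290.02, Σy² = 97.26, Σxy = 1149.91
nΣxy − ΣxΣy = 4599.64 − 4692.24 = -92.6
nΣx² − (Σx)² = 61160.08 − 57312.36 = 3847.72; nΣy² − (Σy)² = 389.04 − 384.16 = 4.88
r = -92.6 / √(3847.72 × 4.88) = -92.6 / 137.0287 ≈ -0.676

-0.676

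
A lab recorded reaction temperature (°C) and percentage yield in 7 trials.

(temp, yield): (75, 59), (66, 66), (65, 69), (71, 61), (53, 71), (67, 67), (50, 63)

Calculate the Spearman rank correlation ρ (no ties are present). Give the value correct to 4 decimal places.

Rank temp: 7, 4, 3, 6, 2, 5, 1
Rank yield: 1, 4, 6, 2, 7, 5, 3
d = rank(temp) − rank(yield): 6, 0, -3, 4, -5, 0, -2; Σd² = 90
ρ = 1 − 6Σd² / [n(n²−1)] = 1 − 6×90 / (7×48) = 1 − 540/336 ≈ -0.6071

-0.6071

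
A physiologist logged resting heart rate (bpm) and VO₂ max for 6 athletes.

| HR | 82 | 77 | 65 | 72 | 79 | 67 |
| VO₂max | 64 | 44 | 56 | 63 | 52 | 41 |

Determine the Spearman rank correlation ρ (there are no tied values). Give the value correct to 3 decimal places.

Rank HR: 6, 4, 1, 3, 5, 2
Rank VO₂max: 6, 2, 4, 5, 3, 1
d = rank(HR) − rank(VO₂max): 0, 2, -3, -2, 2, 1; Σd² = 22
ρ = 1 − 6Σd² / [n(n²−1)] = 1 − 6×22 / (6×35) = 1 − 132/210 ≈ 0.371

0.371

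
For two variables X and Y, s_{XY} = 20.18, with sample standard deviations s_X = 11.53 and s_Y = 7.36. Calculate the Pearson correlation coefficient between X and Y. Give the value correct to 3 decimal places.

0.238

r = Cov(X,Y) / (s_X · s_Y) = 20.18 / (11.53 × 7.36)
  = 20.18 / 84.8608 ≈ 0.238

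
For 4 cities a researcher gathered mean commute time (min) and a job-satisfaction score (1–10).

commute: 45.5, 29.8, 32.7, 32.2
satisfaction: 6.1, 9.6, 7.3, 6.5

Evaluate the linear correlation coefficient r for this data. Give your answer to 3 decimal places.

n = 4, Σx = 140.2, Σy = 29.5, Σx² = 5064.42, Σy² = 224.91, Σxy = 1011.64
nΣxy − ΣxΣy = 4046.56 − 4135.9 = -89.34
nΣx² − (Σx)² = 20257.68 − 19656.04 = 601.64; nΣy² − (Σy)² = 899.64 − 870.25 = 29.39
r = -89.34 / √(601.64 × 29.39) = -89.34 / 132.9744 ≈ -0.672

-0.672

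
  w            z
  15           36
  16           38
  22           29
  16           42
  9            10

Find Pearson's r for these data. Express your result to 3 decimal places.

0.557

n = 5, Σw = 78, Σz = 155, Σw² = 1302, Σz² = 5445, Σwz = 2548
nΣwz − ΣwΣz = 12740 − 12090 = 650
nΣw² − (Σw)² = 6510 − 6084 = 426; nΣz² − (Σz)² = 27225 − 24025 = 3200
r = 650 / √(426 × 3200) = 650 / 1167.5616 ≈ 0.557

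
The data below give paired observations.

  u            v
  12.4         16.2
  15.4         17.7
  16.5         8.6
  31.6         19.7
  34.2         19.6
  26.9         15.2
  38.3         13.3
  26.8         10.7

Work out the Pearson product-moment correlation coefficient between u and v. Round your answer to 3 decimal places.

n = 8, Σu = 202.1, Σv = 121, Σu² = 5740.11, Σv² = 1944.36, Σuv = 3113.23
nΣuv − ΣuΣv = 24905.84 − 24454.1 = 451.74
nΣu² − (Σu)² = 45920.88 − 40844.41 = 5076.47; nΣv² − (Σv)² = 15554.88 − 14641 = 913.88
r = 451.74 / √(5076.47 × 913.88) = 451.74 / 2153.8998 ≈ 0.210

0.210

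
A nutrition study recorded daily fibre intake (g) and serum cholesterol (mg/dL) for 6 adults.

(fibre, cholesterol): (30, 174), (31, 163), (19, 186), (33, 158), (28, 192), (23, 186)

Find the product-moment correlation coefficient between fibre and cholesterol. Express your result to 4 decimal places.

-0.7390

n = 6, Σx = 164, Σy = 1059, Σx² = 4624, Σy² = 187865, Σxy = 28675
nΣxy − ΣxΣy = 172050 − 173676 = -1626
nΣx² − (Σx)² = 27744 − 26896 = 848; nΣy² − (Σy)² = 1127190 − 1121481 = 5709
r = -1626 / √(848 × 5709) = -1626 / 2200.2800 ≈ -0.7390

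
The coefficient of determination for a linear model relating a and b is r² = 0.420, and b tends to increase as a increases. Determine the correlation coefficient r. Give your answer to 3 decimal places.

0.648

|r| = √0.420 = 0.648
The association is positive, so r = 0.648.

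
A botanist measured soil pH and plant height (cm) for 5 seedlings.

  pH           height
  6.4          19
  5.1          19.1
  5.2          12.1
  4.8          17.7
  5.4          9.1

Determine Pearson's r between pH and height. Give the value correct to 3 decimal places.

0.160

n = 5, Σx = 26.9, Σy = 77, Σx² = 146.21, Σy² = 1268.32, Σxy = 416.03
nΣxy − ΣxΣy = 2080.15 − 2071.3 = 8.85
nΣx² − (Σx)² = 731.05 − 723.61 = 7.44; nΣy² − (Σy)² = 6341.6 − 5929 = 412.6
r = 8.85 / √(7.44 × 412.6) = 8.85 / 55.4053 ≈ 0.160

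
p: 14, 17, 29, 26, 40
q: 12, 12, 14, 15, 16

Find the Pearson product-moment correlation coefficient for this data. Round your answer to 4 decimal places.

n = 5, Σp = 126, Σq = 69, Σp² = 3602, Σq² = 965, Σpq = 1808
nΣpq − ΣpΣq = 9040 − 8694 = 346
nΣp² − (Σp)² = 18010 − 15876 = 2134; nΣq² − (Σq)² = 4825 − 4761 = 64
r = 346 / √(2134 × 64) = 346 / 369.5619 ≈ 0.9362

0.9362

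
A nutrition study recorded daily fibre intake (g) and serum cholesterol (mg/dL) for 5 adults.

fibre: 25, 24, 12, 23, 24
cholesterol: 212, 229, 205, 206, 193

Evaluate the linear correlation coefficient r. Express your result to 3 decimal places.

0.190

n = 5, Σx = 108, Σy = 1045, Σx² = 2450, Σy² = 219095, Σxy = 22626
nΣxy − ΣxΣy = 113130 − 112860 = 270
nΣx² − (Σx)² = 12250 − 11664 = 586; nΣy² − (Σy)² = 1095475 − 1092025 = 3450
r = 270 / √(586 × 3450) = 270 / 1421.8650 ≈ 0.190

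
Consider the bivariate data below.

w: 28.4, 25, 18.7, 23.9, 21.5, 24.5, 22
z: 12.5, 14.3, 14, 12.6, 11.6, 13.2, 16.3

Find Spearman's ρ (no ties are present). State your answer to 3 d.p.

Rank w: 7, 6, 1, 4, 2, 5, 3
Rank z: 2, 6, 5, 3, 1, 4, 7
d = rank(w) − rank(z): 5, 0, -4, 1, 1, 1, -4; Σd² = 60
ρ = 1 − 6Σd² / [n(n²−1)] = 1 − 6×60 / (7×48) = 1 − 360/336 ≈ -0.071

-0.071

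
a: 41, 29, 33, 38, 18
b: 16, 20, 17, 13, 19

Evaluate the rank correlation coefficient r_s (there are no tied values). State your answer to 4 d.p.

Rank a: 5, 2, 3, 4, 1
Rank b: 2, 5, 3, 1, 4
d = rank(a) − rank(b): 3, -3, 0, 3, -3; Σd² = 36
ρ = 1 − 6Σd² / [n(n²−1)] = 1 − 6×36 / (5×24) = 1 − 216/120 ≈ -0.8000

-0.8000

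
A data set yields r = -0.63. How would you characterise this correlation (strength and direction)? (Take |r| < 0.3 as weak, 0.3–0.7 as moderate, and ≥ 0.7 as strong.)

r = -0.63 < 0 so the relationship is negative.
|r| = 0.63, which falls in the moderate range.

moderate negative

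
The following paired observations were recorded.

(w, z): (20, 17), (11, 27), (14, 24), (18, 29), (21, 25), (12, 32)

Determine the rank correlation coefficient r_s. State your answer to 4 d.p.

Rank w: 5, 1, 3, 4, 6, 2
Rank z: 1, 4, 2, 5, 3, 6
d = rank(w) − rank(z): 4, -3, 1, -1, 3, -4; Σd² = 52
ρ = 1 − 6Σd² / [n(n²−1)] = 1 − 6×52 / (6×35) = 1 − 312/210 ≈ -0.4857

-0.4857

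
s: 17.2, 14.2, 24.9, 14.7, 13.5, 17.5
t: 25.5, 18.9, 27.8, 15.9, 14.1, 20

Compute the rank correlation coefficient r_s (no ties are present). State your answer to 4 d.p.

Rank s: 4, 2, 6, 3, 1, 5
Rank t: 5, 3, 6, 2, 1, 4
d = rank(s) − rank(t): -1, -1, 0, 1, 0, 1; Σd² = 4
ρ = 1 − 6Σd² / [n(n²−1)] = 1 − 6×4 / (6×35) = 1 − 24/210 ≈ 0.8857

0.8857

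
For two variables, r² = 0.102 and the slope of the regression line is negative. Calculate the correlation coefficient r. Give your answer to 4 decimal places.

|r| = √0.102 = 0.3194
The association is negative, so r = −0.3194.

-0.3194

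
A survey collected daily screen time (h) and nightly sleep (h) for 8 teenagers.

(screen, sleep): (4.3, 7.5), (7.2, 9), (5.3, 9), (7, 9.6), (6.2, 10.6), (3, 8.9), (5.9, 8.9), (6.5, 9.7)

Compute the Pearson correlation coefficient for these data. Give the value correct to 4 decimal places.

n = 8, Σx = 45.4, Σy = 73.2, Σx² = 271.92, Σy² = 675.28, Σxy = 419.93
nΣxy − ΣxΣy = 3359.44 − 3323.28 = 36.16
nΣx² − (Σx)² = 2175.36 − 2061.16 = 114.2; nΣy² − (Σy)² = 5402.24 − 5358.24 = 44
r = 36.16 / √(114.2 × 44) = 36.16 / 70.8858 ≈ 0.5101

0.5101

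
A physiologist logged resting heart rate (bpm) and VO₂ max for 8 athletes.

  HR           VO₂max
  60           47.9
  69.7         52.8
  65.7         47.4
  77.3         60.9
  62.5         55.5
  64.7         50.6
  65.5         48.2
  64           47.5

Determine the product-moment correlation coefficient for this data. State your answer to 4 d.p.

0.7326

n = 8, Σx = 529.4, Σy = 410.8, Σx² = 35228.46, Σy² = 21257.92, Σxy = 27315.58
nΣxy − ΣxΣy = 218524.64 − 217477.52 = 1047.12
nΣx² − (Σx)² = 281827.68 − 280264.36 = 1563.32; nΣy² − (Σy)² = 170063.36 − 168756.64 = 1306.72
r = 1047.12 / √(1563.32 × 1306.72) = 1047.12 / 1429.2731 ≈ 0.7326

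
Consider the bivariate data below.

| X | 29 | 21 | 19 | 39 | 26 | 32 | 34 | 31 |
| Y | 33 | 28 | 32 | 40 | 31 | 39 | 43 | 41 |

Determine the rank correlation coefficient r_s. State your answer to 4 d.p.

0.8095

Rank X: 4, 2, 1, 8, 3, 6, 7, 5
Rank Y: 4, 1, 3, 6, 2, 5, 8, 7
d = rank(X) − rank(Y): 0, 1, -2, 2, 1, 1, -1, -2; Σd² = 16
ρ = 1 − 6Σd² / [n(n²−1)] = 1 − 6×16 / (8×63) = 1 − 96/504 ≈ 0.8095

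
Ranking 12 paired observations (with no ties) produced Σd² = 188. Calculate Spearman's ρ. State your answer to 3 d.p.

0.343

ρ = 1 − 6Σd² / [n(n²−1)] = 1 − 6×188 / (12×143)
  = 1 − 1128/1716 = 1 − 0.6573 ≈ 0.343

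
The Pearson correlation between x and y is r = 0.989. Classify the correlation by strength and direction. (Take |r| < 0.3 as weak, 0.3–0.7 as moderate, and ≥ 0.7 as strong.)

r = 0.989 > 0 so the relationship is positive.
|r| = 0.989, which falls in the strong range.

strong positive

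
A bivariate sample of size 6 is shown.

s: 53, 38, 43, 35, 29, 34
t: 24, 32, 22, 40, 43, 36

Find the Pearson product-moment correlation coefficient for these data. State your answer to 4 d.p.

-0.8747

n = 6, Σs = 232, Σt = 197, Σs² = 9324, Σt² = 6829, Σst = 7305
nΣst − ΣsΣt = 43830 − 45704 = -1874
nΣs² − (Σs)² = 55944 − 53824 = 2120; nΣt² − (Σt)² = 40974 − 38809 = 2165
r = -1874 / √(2120 × 2165) = -1874 / 2142.3819 ≈ -0.8747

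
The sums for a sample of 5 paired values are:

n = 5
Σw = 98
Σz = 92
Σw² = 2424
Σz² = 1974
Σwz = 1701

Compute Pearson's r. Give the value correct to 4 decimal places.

-0.2717

r = (nΣwz − ΣwΣz) / √[(nΣw² − (Σw)²)(nΣz² − (Σz)²)]
Numerator: 5×1701 − 98×92 = -511
Denominator: √[(12120 − 9604)(9870 − 8464)] = √[2516 × 1406] = 1880.8232
r = -511 / 1880.8232 ≈ -0.2717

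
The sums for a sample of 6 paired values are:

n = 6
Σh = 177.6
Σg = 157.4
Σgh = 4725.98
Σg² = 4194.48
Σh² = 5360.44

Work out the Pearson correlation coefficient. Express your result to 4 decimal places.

0.8140

r = (nΣgh − ΣgΣh) / √[(nΣg² − (Σg)²)(nΣh² − (Σh)²)]
Numerator: 6×4725.98 − 157.4×177.6 = 401.64
Denominator: √[(25166.88 − 24774.76)(32162.64 − 31541.76)] = √[392.12 × 620.88] = 493.4161
r = 401.64 / 493.4161 ≈ 0.8140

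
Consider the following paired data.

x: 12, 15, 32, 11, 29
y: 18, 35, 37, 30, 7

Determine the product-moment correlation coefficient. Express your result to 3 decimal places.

-0.112

n = 5, Σx = 99, Σy = 127, Σx² = 2355, Σy² = 3867, Σxy = 2458
nΣxy − ΣxΣy = 12290 − 12573 = -283
nΣx² − (Σx)² = 11775 − 9801 = 1974; nΣy² − (Σy)² = 19335 − 16129 = 3206
r = -283 / √(1974 × 3206) = -283 / 2515.6796 ≈ -0.112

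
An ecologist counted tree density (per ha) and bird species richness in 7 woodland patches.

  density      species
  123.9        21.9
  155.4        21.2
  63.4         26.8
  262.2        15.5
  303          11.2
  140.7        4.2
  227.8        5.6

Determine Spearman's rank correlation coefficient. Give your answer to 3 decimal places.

Rank density: 2, 4, 1, 6, 7, 3, 5
Rank species: 6, 5, 7, 4, 3, 1, 2
d = rank(density) − rank(species): -4, -1, -6, 2, 4, 2, 3; Σd² = 86
ρ = 1 − 6Σd² / [n(n²−1)] = 1 − 6×86 / (7×48) = 1 − 516/336 ≈ -0.536

-0.536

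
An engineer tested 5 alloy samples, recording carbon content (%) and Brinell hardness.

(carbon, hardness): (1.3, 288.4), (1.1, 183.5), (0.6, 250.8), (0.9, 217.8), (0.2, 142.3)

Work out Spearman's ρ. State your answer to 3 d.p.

Rank carbon: 5, 4, 2, 3, 1
Rank hardness: 5, 2, 4, 3, 1
d = rank(carbon) − rank(hardness): 0, 2, -2, 0, 0; Σd² = 8
ρ = 1 − 6Σd² / [n(n²−1)] = 1 − 6×8 / (5×24) = 1 − 48/120 ≈ 0.600

0.600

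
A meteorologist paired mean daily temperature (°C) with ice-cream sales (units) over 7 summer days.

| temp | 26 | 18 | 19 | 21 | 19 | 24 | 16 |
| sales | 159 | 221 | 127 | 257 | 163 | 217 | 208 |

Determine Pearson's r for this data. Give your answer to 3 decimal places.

-0.068

n = 7, Σx = 143, Σy = 1352, Σx² = 2995, Σy² = 273222, Σxy = 27555
nΣxy − ΣxΣy = 192885 − 193336 = -451
nΣx² − (Σx)² = 20965 − 20449 = 516; nΣy² − (Σy)² = 1912554 − 1827904 = 84650
r = -451 / √(516 × 84650) = -451 / 6609.0393 ≈ -0.068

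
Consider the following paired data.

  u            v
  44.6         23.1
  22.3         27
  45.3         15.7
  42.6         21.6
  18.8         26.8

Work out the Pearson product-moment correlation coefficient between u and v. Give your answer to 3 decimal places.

n = 5, Σu = 173.6, Σv = 114.2, Σu² = 6706.74, Σv² = 2693.9, Σuv = 3767.57
nΣuv − ΣuΣv = 18837.85 − 19825.12 = -987.27
nΣu² − (Σu)² = 33533.7 − 30136.96 = 3396.74; nΣv² − (Σv)² = 13469.5 − 13041.64 = 427.86
r = -987.27 / √(3396.74 × 427.86) = -987.27 / 1205.5410 ≈ -0.819

-0.819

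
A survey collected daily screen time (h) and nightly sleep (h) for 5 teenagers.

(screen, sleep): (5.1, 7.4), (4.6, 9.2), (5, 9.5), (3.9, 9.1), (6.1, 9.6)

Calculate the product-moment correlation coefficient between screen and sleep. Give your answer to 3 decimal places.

n = 5, Σx = 24.7, Σy = 44.8, Σx² = 124.59, Σy² = 404.62, Σxy = 221.61
nΣxy − ΣxΣy = 1108.05 − 1106.56 = 1.49
nΣx² − (Σx)² = 622.95 − 610.09 = 12.86; nΣy² − (Σy)² = 2023.1 − 2007.04 = 16.06
r = 1.49 / √(12.86 × 16.06) = 1.49 / 14.3712 ≈ 0.104

0.104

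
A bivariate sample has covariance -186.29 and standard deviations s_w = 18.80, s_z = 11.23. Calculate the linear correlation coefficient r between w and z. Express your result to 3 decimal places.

r = Cov(w,z) / (s_w · s_z) = -186.29 / (18.80 × 11.23)
  = -186.29 / 211.1240 ≈ -0.882

-0.882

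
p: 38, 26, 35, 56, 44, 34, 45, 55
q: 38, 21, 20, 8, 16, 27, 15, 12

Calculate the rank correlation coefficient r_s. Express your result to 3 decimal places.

Rank p: 4, 1, 3, 8, 5, 2, 6, 7
Rank q: 8, 6, 5, 1, 4, 7, 3, 2
d = rank(p) − rank(q): -4, -5, -2, 7, 1, -5, 3, 5; Σd² = 154
ρ = 1 − 6Σd² / [n(n²−1)] = 1 − 6×154 / (8×63) = 1 − 924/504 ≈ -0.833

-0.833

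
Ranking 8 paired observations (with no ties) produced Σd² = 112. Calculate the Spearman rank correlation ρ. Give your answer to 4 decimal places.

ρ = 1 − 6Σd² / [n(n²−1)] = 1 − 6×112 / (8×63)
  = 1 − 672/504 = 1 − 1.33333 ≈ -0.3333

-0.3333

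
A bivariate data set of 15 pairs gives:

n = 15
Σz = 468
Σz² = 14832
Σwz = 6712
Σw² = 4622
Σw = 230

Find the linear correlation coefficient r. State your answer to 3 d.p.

-0.924

r = (nΣwz − ΣwΣz) / √[(nΣw² − (Σw)²)(nΣz² − (Σz)²)]
Numerator: 15×6712 − 230×468 = -6960
Denominator: √[(69330 − 52900)(222480 − 219024)] = √[16430 × 3456] = 7535.3885
r = -6960 / 7535.3885 ≈ -0.924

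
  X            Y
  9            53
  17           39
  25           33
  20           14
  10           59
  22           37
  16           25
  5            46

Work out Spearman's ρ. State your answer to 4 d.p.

-0.6429

Rank X: 2, 5, 8, 6, 3, 7, 4, 1
Rank Y: 7, 5, 3, 1, 8, 4, 2, 6
d = rank(X) − rank(Y): -5, 0, 5, 5, -5, 3, 2, -5; Σd² = 138
ρ = 1 − 6Σd² / [n(n²−1)] = 1 − 6×138 / (8×63) = 1 − 828/504 ≈ -0.6429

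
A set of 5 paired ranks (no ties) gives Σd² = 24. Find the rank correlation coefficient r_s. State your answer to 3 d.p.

-0.200

ρ = 1 − 6Σd² / [n(n²−1)] = 1 − 6×24 / (5×24)
  = 1 − 144/120 = 1 − 1.2000 ≈ -0.200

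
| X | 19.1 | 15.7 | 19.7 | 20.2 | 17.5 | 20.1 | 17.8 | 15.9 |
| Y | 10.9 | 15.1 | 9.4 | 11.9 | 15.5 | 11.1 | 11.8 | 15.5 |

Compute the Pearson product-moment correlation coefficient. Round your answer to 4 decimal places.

-0.8393

n = 8, ΣX = 146, ΣY = 101.2, ΣX² = 2687.34, ΣY² = 1319.74, ΣXY = 1821.67
nΣXY − ΣXΣY = 14573.36 − 14775.2 = -201.84
nΣX² − (ΣX)² = 21498.72 − 21316 = 182.72; nΣY² − (ΣY)² = 10557.92 − 10241.44 = 316.48
r = -201.84 / √(182.72 × 316.48) = -201.84 / 240.4729 ≈ -0.8393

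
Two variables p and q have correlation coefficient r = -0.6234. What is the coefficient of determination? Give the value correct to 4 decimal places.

r² = (-0.6234)² = 0.3886

0.3886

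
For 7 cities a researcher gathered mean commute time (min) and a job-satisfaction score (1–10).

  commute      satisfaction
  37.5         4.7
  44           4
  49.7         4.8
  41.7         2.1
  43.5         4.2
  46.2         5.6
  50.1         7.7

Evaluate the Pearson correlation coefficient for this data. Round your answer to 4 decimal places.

0.5932

n = 7, Σx = 312.7, Σy = 33.1, Σx² = 14087.93, Σy² = 173.83, Σxy = 1505.57
nΣxy − ΣxΣy = 10538.99 − 10350.37 = 188.62
nΣx² − (Σx)² = 98615.51 − 97781.29 = 834.22; nΣy² − (Σy)² = 1216.81 − 1095.61 = 121.2
r = 188.62 / √(834.22 × 121.2) = 188.62 / 317.9740 ≈ 0.5932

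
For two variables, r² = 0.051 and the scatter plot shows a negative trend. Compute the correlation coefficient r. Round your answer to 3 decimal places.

-0.226

|r| = √0.051 = 0.226
The association is negative, so r = −0.226.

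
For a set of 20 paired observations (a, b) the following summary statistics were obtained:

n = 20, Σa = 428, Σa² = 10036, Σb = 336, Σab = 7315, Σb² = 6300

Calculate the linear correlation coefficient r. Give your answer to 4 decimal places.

r = (nΣab − ΣaΣb) / √[(nΣa² − (Σa)²)(nΣb² − (Σb)²)]
Numerator: 20×7315 − 428×336 = 2492
Denominator: √[(200720 − 183184)(126000 − 112896)] = √[17536 × 13104] = 15158.8833
r = 2492 / 15158.8833 ≈ 0.1644

0.1644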